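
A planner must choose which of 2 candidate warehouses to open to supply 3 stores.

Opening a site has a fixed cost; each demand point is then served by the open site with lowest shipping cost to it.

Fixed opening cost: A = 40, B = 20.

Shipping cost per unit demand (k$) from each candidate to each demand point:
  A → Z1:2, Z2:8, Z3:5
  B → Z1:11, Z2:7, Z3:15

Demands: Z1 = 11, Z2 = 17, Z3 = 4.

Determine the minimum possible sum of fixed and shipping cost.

Open {A}: assign each demand point to its cheapest open site.
  Z1→A 11×2=22, Z2→A 17×8=136, Z3→A 4×5=20
  shipping cost 178, fixed 40 → total 218.
Compare {A, B}: shipping cost 161 + fixed 60 = 221.
Compare {B}: shipping cost 300 + fixed 20 = 320.

218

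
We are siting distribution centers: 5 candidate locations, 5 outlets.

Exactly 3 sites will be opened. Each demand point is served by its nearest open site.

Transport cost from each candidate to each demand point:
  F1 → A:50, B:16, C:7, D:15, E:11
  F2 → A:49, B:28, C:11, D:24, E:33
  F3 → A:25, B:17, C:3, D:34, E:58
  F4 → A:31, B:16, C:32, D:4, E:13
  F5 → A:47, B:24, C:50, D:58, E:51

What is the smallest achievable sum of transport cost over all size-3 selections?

Open {F1, F3, F4}.
  A→F3 25, B→F1 16, C→F3 3, D→F4 4, E→F1 11  ⇒ total 59.
Compare {F2, F3, F4}: total 61.
Compare {F3, F4, F5}: total 61.
No size-3 selection does better; minimum is 59.

59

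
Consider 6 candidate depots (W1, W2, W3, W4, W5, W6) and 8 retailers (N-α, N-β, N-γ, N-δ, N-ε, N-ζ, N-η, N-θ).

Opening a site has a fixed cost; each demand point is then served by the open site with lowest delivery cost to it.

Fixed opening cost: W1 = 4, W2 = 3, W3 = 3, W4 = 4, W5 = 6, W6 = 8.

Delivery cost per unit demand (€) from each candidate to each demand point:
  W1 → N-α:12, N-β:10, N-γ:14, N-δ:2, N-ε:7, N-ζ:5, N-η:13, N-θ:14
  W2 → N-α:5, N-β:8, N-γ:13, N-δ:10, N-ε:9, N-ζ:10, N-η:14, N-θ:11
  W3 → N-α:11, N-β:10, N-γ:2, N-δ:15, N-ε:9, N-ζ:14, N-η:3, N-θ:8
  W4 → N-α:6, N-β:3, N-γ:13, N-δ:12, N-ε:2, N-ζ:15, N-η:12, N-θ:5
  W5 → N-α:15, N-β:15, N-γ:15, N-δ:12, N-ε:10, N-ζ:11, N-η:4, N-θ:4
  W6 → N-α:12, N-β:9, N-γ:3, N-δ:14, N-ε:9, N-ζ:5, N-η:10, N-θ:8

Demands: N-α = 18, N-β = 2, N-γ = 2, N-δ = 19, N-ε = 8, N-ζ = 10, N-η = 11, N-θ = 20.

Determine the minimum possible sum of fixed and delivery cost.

Open {W1, W2, W3, W4, W5}: assign each demand point to its cheapest open site.
  N-α→W2 18×5=90, N-β→W4 2×3=6, N-γ→W3 2×2=4, N-δ→W1 19×2=38, N-ε→W4 8×2=16, N-ζ→W1 10×5=50, N-η→W3 11×3=33, N-θ→W5 20×4=80
  delivery cost 317, fixed 20 → total 337.
Compare {W1, W2, W3, W4, W5, W6}: delivery cost 317 + fixed 28 = 345.
Compare {W1, W2, W3, W4}: delivery cost 337 + fixed 14 = 351.
Compare {W1, W3, W4, W5}: delivery cost 335 + fixed 17 = 352.
All other subsets cost ≥ 345. Minimum total cost: 337.

337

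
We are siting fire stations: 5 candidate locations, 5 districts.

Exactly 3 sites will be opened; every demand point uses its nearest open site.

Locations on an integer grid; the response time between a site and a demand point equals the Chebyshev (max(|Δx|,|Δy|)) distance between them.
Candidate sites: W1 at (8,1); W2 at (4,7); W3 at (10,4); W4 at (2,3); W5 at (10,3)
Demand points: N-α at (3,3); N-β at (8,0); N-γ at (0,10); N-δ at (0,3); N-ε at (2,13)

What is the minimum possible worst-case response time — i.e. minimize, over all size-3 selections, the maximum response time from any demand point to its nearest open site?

Open {W1, W2, W3}.
  Farthest demand point is N-ε at response time 6 (to W2); all others are ≤ 6.
With {W1, W2, W4} the worst case is 6.
With {W1, W2, W5} the worst case is 6.
No size-3 selection achieves below 6.

6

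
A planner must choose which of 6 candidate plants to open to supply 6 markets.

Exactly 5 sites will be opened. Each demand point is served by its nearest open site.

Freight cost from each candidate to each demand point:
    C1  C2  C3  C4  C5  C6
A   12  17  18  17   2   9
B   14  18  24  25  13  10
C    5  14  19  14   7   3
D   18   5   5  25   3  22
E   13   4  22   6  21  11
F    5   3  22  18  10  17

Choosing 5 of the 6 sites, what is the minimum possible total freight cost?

Open {A, C, D, E, F}.
  C1→C 5, C2→F 3, C3→D 5, C4→E 6, C5→A 2, C6→C 3  ⇒ total 24.
Compare {A, B, C, D, E}: total 25.
Compare {B, C, D, E, F}: total 25.
No size-5 selection does better; minimum is 24.

24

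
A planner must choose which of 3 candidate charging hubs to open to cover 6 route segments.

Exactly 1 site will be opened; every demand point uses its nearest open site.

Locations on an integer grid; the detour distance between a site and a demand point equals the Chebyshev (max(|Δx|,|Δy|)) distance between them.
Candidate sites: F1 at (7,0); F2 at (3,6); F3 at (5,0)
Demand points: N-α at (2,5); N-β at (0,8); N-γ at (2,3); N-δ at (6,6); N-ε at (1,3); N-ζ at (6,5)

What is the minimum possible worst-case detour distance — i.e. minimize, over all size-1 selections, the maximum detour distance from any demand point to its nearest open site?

3

Open {F2}.
  Farthest demand point is N-β at detour distance 3 (to F2); all others are ≤ 3.
With {F1} the worst case is 8.
With {F3} the worst case is 8.
No size-1 selection achieves below 3.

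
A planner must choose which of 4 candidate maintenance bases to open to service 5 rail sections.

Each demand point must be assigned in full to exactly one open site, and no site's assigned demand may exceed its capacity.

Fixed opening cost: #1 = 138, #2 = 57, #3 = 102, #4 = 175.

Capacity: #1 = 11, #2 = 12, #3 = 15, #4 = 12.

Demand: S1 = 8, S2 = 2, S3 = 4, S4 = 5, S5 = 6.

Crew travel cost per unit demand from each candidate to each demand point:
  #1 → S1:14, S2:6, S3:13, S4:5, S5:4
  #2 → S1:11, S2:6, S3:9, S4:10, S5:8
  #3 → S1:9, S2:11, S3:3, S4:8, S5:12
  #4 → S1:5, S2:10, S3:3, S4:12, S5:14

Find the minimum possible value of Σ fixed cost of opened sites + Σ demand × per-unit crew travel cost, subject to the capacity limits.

Open {#2, #3}; cheapest assignment that respects the capacities:
  #2 (cap 12, load 11): S4, S5 — cost 5×10 + 6×8 = 98
  #3 (cap 15, load 14): S1, S2, S3 — cost 8×9 + 2×11 + 4×3 = 106
  Shipping 204, fixed 159 → total 363.
  Any other capacity-feasible assignment to {#2, #3} ships for at least 204.
Compare {#1, #3}: its best feasible assignment gives total 395.
Compare {#1, #2, #3}: its best feasible assignment gives total 442.
Every other set of open sites that can feasibly serve all demand totals ≥ 395 even under its best assignment. Minimum: 363.

363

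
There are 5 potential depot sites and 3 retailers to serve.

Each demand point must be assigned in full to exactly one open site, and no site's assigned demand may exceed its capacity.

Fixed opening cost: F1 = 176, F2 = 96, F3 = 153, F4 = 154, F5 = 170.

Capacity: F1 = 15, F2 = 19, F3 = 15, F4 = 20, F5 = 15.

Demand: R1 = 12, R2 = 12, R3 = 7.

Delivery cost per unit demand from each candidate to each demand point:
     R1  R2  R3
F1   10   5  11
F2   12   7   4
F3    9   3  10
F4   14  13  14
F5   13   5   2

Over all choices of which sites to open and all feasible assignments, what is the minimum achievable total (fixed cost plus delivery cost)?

457

Open {F2, F3}; cheapest assignment that respects the capacities:
  F2 (cap 19, load 19): R1, R3 — cost 12×12 + 7×4 = 172
  F3 (cap 15, load 12): R2 — cost 12×3 = 36
  Shipping 208, fixed 249 → total 457.
  Any other capacity-feasible assignment to {F2, F3} ships for at least 208.
Compare {F2, F5}: its best feasible assignment gives total 498.
Compare {F1, F2}: its best feasible assignment gives total 504.
Every other set of open sites that can feasibly serve all demand totals ≥ 498 even under its best assignment. Minimum: 457.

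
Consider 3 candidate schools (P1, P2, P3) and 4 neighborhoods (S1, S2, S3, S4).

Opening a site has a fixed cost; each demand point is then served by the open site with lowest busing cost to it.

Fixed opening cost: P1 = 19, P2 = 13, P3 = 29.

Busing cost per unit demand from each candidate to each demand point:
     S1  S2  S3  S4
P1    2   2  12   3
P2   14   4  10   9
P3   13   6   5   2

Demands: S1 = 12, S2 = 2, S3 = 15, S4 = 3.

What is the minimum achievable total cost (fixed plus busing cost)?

157

Open {P1, P3}: assign each demand point to its cheapest open site.
  S1→P1 12×2=24, S2→P1 2×2=4, S3→P3 15×5=75, S4→P3 3×2=6
  busing cost 109, fixed 48 → total 157.
Compare {P1, P2, P3}: busing cost 109 + fixed 61 = 170.
Compare {P1, P2}: busing cost 187 + fixed 32 = 219.
Compare {P1}: busing cost 217 + fixed 19 = 236.
All other subsets cost ≥ 170. Minimum total cost: 157.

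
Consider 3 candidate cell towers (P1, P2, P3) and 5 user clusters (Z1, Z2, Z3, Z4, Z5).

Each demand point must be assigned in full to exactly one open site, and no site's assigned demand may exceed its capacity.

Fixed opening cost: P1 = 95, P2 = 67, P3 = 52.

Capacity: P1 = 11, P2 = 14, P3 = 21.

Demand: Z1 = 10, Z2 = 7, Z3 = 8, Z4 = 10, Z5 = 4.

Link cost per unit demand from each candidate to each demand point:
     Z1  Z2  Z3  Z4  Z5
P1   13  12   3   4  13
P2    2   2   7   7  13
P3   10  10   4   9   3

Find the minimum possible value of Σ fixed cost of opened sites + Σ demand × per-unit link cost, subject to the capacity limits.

388

Open {P1, P2, P3}; cheapest assignment that respects the capacities:
  P1 (cap 11, load 10): Z4 — cost 10×4 = 40
  P2 (cap 14, load 10): Z1 — cost 10×2 = 20
  P3 (cap 21, load 19): Z2, Z3, Z5 — cost 7×10 + 8×4 + 4×3 = 114
  Shipping 174, fixed 214 → total 388.
  Any other capacity-feasible assignment to {P1, P2, P3} ships for at least 174.
Total demand is 39 and no other set of sites has combined capacity ≥ 39, so {P1, P2, P3} is the only feasible choice of open sites. Minimum: 388.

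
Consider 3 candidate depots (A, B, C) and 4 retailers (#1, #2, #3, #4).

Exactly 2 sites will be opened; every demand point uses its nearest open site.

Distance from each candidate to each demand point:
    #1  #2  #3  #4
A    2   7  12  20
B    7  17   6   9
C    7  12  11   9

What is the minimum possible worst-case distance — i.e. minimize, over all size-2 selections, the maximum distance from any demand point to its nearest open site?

Open {A, B}.
  Farthest demand point is #4 at distance 9 (to B); all others are ≤ 9.
With {A, C} the worst case is 11.
With {B, C} the worst case is 12.
No size-2 selection achieves below 9.

9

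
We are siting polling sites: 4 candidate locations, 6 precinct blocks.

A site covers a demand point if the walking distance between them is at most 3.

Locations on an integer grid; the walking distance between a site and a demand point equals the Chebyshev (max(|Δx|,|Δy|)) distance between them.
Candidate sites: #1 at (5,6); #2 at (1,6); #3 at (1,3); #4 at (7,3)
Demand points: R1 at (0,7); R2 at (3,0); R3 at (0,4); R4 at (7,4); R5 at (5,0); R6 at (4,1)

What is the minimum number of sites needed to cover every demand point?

Coverage sets (demand points within 3 of each site):
  #1: {R4}
  #2: {R1, R3}
  #3: {R2, R3, R6}
  #4: {R4, R5, R6}
No 2 sites suffice: every size-2 union leaves at least one demand point uncovered.
But {#2, #3, #4} covers everything, so the minimum is 3.

3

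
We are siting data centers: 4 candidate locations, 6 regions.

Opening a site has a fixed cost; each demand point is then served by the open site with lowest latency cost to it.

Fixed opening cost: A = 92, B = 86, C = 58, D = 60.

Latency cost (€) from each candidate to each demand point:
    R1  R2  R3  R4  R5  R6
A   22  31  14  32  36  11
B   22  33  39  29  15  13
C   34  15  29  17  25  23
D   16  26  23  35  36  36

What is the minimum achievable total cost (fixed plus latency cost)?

201

Open {C}: assign each demand point to its cheapest open site.
  R1→C 34, R2→C 15, R3→C 29, R4→C 17, R5→C 25, R6→C 23
  latency cost 143, fixed 58 → total 201.
Compare {D}: latency cost 172 + fixed 60 = 232.
Compare {B}: latency cost 151 + fixed 86 = 237.
Compare {C, D}: latency cost 119 + fixed 118 = 237.
All other subsets cost ≥ 232. Minimum total cost: 201.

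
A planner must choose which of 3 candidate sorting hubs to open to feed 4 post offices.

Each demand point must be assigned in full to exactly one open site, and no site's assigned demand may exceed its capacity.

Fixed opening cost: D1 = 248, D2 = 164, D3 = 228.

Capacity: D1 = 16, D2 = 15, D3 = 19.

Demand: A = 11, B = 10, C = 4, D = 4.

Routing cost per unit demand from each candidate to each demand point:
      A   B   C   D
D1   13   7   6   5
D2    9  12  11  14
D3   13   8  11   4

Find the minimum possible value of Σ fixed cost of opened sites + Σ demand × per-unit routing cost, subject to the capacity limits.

Open {D2, D3}; cheapest assignment that respects the capacities:
  D2 (cap 15, load 15): A, C — cost 11×9 + 4×11 = 143
  D3 (cap 19, load 14): B, D — cost 10×8 + 4×4 = 96
  Shipping 239, fixed 392 → total 631.
  Any other capacity-feasible assignment to {D2, D3} ships for at least 239.
Compare {D1, D2}: its best feasible assignment gives total 645.
Compare {D1, D3}: its best feasible assignment gives total 729.
Every other set of open sites that can feasibly serve all demand totals ≥ 645 even under its best assignment. Minimum: 631.

631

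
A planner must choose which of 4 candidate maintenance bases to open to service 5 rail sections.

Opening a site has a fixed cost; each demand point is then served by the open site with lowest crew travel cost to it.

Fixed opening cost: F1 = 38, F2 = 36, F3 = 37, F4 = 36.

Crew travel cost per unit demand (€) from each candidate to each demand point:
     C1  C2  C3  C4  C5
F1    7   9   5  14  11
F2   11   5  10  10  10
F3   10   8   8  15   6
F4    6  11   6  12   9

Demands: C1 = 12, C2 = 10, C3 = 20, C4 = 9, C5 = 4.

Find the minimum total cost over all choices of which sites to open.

438

Open {F1, F2}: assign each demand point to its cheapest open site.
  C1→F1 12×7=84, C2→F2 10×5=50, C3→F1 20×5=100, C4→F2 9×10=90, C5→F2 4×10=40
  crew travel cost 364, fixed 74 → total 438.
Compare {F2, F4}: crew travel cost 368 + fixed 72 = 440.
Compare {F1, F2, F4}: crew travel cost 348 + fixed 110 = 458.
Compare {F1, F2, F3}: crew travel cost 348 + fixed 111 = 459.
All other subsets cost ≥ 440. Minimum total cost: 438.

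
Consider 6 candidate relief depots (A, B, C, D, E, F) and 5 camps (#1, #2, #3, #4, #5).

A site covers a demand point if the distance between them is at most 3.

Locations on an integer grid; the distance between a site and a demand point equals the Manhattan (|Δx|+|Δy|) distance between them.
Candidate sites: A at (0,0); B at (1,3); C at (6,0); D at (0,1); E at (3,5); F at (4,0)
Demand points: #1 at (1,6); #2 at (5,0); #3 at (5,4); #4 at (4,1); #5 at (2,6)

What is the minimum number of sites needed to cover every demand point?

Coverage sets (demand points within 3 of each site):
  A: {}
  B: {#1}
  C: {#2, #4}
  D: {}
  E: {#1, #3, #5}
  F: {#2, #4}
No single site covers all 5 demand points.
But {C, E} covers everything, so the minimum is 2.

2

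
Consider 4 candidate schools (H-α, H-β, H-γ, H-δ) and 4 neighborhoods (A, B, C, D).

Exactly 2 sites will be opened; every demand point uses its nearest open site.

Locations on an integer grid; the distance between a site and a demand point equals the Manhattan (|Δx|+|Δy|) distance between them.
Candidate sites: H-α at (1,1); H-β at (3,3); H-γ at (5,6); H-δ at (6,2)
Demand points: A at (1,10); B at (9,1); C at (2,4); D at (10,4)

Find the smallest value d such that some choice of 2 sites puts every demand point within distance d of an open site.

Open {H-α, H-γ}.
  Farthest demand point is A at distance 8 (to H-γ); all others are ≤ 8.
With {H-β, H-γ} the worst case is 8.
With {H-γ, H-δ} the worst case is 8.
No size-2 selection achieves below 8.

8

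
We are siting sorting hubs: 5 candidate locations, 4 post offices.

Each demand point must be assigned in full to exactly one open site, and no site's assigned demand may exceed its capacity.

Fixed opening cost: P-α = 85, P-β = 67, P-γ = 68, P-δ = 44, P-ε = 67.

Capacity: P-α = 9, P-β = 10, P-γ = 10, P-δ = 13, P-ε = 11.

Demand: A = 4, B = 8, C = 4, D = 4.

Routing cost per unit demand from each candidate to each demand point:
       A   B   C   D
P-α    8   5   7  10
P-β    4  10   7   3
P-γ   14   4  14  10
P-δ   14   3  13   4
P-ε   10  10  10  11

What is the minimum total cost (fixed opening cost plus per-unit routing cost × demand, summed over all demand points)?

Open {P-β, P-δ}; cheapest assignment that respects the capacities:
  P-β (cap 10, load 8): A, C — cost 4×4 + 4×7 = 44
  P-δ (cap 13, load 12): B, D — cost 8×3 + 4×4 = 40
  Shipping 84, fixed 111 → total 195.
  Any other capacity-feasible assignment to {P-β, P-δ} ships for at least 84.
Compare {P-α, P-δ}: its best feasible assignment gives total 229.
Compare {P-δ, P-ε}: its best feasible assignment gives total 231.
Every other set of open sites that can feasibly serve all demand totals ≥ 229 even under its best assignment. Minimum: 195.

195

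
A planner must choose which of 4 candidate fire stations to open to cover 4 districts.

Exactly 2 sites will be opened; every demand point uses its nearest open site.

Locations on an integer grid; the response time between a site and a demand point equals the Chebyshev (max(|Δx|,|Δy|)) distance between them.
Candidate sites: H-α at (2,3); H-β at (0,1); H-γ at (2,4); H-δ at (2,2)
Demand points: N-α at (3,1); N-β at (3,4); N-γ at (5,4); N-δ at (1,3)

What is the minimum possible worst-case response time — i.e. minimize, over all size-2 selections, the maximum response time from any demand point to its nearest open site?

Open {H-α, H-β}.
  Farthest demand point is N-γ at response time 3 (to H-α); all others are ≤ 3.
With {H-α, H-γ} the worst case is 3.
With {H-α, H-δ} the worst case is 3.
No size-2 selection achieves below 3.

3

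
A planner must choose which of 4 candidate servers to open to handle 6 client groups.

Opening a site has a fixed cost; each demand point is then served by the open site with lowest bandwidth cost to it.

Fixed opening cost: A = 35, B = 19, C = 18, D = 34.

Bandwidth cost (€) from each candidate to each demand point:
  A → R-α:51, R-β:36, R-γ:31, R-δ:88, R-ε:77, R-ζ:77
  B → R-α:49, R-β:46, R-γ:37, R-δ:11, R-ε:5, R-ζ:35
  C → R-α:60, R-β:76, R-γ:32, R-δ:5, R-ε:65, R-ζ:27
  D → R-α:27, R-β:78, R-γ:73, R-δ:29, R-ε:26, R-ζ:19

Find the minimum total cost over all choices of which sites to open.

Open {B, D}: assign each demand point to its cheapest open site.
  R-α→D 27, R-β→B 46, R-γ→B 37, R-δ→B 11, R-ε→B 5, R-ζ→D 19
  bandwidth cost 145, fixed 53 → total 198.
Compare {B, C}: bandwidth cost 164 + fixed 37 = 201.
Compare {B}: bandwidth cost 183 + fixed 19 = 202.
Compare {B, C, D}: bandwidth cost 134 + fixed 71 = 205.
All other subsets cost ≥ 201. Minimum total cost: 198.

198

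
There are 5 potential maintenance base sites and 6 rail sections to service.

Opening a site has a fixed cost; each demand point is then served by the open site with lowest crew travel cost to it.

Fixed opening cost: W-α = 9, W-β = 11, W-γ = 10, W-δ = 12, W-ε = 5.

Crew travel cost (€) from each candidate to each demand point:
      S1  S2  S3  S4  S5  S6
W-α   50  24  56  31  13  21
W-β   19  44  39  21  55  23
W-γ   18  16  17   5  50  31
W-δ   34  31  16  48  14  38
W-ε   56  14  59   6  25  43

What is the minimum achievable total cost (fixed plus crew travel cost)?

Open {W-α, W-γ}: assign each demand point to its cheapest open site.
  S1→W-γ 18, S2→W-γ 16, S3→W-γ 17, S4→W-γ 5, S5→W-α 13, S6→W-α 21
  crew travel cost 90, fixed 19 → total 109.
Compare {W-α, W-γ, W-ε}: crew travel cost 88 + fixed 24 = 112.
Compare {W-α, W-β, W-γ}: crew travel cost 90 + fixed 30 = 120.
Compare {W-α, W-γ, W-δ}: crew travel cost 89 + fixed 31 = 120.
All other subsets cost ≥ 112. Minimum total cost: 109.

109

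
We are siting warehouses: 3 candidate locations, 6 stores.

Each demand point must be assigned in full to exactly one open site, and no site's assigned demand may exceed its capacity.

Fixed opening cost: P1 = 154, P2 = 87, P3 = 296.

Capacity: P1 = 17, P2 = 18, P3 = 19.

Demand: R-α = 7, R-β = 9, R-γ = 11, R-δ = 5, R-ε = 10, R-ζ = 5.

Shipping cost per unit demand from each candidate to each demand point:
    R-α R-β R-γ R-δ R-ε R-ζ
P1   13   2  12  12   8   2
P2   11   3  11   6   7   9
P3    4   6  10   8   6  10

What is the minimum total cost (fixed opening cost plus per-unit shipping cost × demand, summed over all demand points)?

803

Open {P1, P2, P3}; cheapest assignment that respects the capacities:
  P1 (cap 17, load 14): R-β, R-ζ — cost 9×2 + 5×2 = 28
  P2 (cap 18, load 15): R-δ, R-ε — cost 5×6 + 10×7 = 100
  P3 (cap 19, load 18): R-α, R-γ — cost 7×4 + 11×10 = 138
  Shipping 266, fixed 537 → total 803.
  Any other capacity-feasible assignment to {P1, P2, P3} ships for at least 266.
Total demand is 47 and no other set of sites has combined capacity ≥ 47, so {P1, P2, P3} is the only feasible choice of open sites. Minimum: 803.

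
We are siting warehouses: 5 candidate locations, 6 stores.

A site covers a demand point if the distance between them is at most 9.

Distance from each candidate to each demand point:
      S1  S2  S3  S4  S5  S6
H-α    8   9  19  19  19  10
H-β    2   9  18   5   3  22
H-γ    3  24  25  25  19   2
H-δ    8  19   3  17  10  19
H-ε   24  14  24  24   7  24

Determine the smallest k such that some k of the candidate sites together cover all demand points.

3

Coverage sets (demand points within 9 of each site):
  H-α: {S1, S2}
  H-β: {S1, S2, S4, S5}
  H-γ: {S1, S6}
  H-δ: {S1, S3}
  H-ε: {S5}
No 2 sites suffice: every size-2 union leaves at least one demand point uncovered.
But {H-β, H-γ, H-δ} covers everything, so the minimum is 3.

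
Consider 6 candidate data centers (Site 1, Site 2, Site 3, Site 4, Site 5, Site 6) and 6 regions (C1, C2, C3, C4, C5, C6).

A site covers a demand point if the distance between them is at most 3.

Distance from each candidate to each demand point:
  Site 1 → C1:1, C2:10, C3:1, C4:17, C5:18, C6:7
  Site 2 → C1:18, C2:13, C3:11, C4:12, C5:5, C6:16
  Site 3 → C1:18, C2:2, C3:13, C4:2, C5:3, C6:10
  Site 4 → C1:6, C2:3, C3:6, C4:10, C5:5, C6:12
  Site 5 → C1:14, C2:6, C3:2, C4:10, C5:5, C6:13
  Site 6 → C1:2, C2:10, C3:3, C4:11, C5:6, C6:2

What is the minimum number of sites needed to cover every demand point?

2

Coverage sets (demand points within 3 of each site):
  Site 1: {C1, C3}
  Site 2: {}
  Site 3: {C2, C4, C5}
  Site 4: {C2}
  Site 5: {C3}
  Site 6: {C1, C3, C6}
No single site covers all 6 demand points.
But {Site 3, Site 6} covers everything, so the minimum is 2.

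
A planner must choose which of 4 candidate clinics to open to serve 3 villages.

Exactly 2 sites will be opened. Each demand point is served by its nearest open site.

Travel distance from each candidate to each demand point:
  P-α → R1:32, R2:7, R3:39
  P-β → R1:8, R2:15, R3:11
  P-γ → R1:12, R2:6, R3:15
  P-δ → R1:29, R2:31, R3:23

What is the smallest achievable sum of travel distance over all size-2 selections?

25

Open {P-β, P-γ}.
  R1→P-β 8, R2→P-γ 6, R3→P-β 11  ⇒ total 25.
Compare {P-α, P-β}: total 26.
Compare {P-α, P-γ}: total 33.
No size-2 selection does better; minimum is 25.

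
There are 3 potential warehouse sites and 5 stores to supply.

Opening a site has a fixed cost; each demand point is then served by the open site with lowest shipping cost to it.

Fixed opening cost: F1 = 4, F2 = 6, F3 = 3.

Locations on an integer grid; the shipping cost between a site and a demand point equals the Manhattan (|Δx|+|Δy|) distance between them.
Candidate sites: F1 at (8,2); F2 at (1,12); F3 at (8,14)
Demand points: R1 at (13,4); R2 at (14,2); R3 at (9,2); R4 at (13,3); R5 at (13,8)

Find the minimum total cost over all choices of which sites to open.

Open {F1}: assign each demand point to its cheapest open site.
  R1→F1 7, R2→F1 6, R3→F1 1, R4→F1 6, R5→F1 11
  shipping cost 31, fixed 4 → total 35.
Compare {F1, F3}: shipping cost 31 + fixed 7 = 38.
Compare {F1, F2}: shipping cost 31 + fixed 10 = 41.
Compare {F1, F2, F3}: shipping cost 31 + fixed 13 = 44.
All other subsets cost ≥ 38. Minimum total cost: 35.

35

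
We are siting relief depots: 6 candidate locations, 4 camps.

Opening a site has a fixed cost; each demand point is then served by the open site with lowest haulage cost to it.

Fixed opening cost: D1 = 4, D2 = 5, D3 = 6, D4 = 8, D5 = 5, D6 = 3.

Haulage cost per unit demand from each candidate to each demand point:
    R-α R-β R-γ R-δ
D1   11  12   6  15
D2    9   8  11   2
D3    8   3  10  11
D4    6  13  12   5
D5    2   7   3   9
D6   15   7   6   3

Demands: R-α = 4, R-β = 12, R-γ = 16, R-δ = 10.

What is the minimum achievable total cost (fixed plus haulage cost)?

Open {D2, D3, D5}: assign each demand point to its cheapest open site.
  R-α→D5 4×2=8, R-β→D3 12×3=36, R-γ→D5 16×3=48, R-δ→D2 10×2=20
  haulage cost 112, fixed 16 → total 128.
Compare {D2, D3, D5, D6}: haulage cost 112 + fixed 19 = 131.
Compare {D1, D2, D3, D5}: haulage cost 112 + fixed 20 = 132.
Compare {D1, D2, D3, D5, D6}: haulage cost 112 + fixed 23 = 135.
All other subsets cost ≥ 131. Minimum total cost: 128.

128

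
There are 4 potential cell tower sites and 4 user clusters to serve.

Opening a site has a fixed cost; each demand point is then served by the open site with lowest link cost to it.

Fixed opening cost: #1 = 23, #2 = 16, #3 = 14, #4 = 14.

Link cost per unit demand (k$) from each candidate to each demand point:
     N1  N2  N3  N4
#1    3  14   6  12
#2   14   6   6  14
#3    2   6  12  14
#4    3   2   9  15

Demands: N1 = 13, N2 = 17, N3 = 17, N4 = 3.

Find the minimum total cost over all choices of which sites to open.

247

Open {#2, #4}: assign each demand point to its cheapest open site.
  N1→#4 13×3=39, N2→#4 17×2=34, N3→#2 17×6=102, N4→#2 3×14=42
  link cost 217, fixed 30 → total 247.
Compare {#1, #4}: link cost 211 + fixed 37 = 248.
Compare {#2, #3, #4}: link cost 204 + fixed 44 = 248.
Compare {#1, #3, #4}: link cost 198 + fixed 51 = 249.
All other subsets cost ≥ 248. Minimum total cost: 247.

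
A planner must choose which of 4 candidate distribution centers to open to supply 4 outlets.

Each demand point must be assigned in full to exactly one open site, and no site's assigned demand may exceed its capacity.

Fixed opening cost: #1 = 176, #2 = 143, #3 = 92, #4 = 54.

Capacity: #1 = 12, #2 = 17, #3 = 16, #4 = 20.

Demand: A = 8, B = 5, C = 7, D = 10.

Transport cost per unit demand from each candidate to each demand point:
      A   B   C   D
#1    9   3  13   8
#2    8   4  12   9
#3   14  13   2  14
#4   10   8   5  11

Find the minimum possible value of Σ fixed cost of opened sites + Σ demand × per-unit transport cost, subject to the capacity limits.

415

Open {#3, #4}; cheapest assignment that respects the capacities:
  #3 (cap 16, load 12): B, C — cost 5×13 + 7×2 = 79
  #4 (cap 20, load 18): A, D — cost 8×10 + 10×11 = 190
  Shipping 269, fixed 146 → total 415.
  Any other capacity-feasible assignment to {#3, #4} ships for at least 269.
Compare {#2, #4}: its best feasible assignment gives total 422.
Compare {#1, #4}: its best feasible assignment gives total 465.
Every other set of open sites that can feasibly serve all demand totals ≥ 422 even under its best assignment. Minimum: 415.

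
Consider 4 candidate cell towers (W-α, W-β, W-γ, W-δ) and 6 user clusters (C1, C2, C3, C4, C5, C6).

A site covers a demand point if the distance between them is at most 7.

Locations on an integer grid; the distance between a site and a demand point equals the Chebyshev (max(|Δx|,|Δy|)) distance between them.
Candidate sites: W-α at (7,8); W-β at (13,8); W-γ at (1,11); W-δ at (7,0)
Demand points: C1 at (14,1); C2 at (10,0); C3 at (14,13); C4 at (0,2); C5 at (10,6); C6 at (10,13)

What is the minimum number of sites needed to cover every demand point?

Coverage sets (demand points within 7 of each site):
  W-α: {C1, C3, C4, C5, C6}
  W-β: {C1, C3, C5, C6}
  W-γ: {}
  W-δ: {C1, C2, C4, C5}
No single site covers all 6 demand points.
But {W-α, W-δ} covers everything, so the minimum is 2.

2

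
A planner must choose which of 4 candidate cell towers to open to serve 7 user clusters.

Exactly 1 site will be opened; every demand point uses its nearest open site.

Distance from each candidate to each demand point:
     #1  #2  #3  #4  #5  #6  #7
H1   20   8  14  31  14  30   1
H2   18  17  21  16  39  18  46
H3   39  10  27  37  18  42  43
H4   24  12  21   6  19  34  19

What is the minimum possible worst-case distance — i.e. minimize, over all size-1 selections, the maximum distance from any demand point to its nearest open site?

Open {H1}.
  Farthest demand point is #4 at distance 31 (to H1); all others are ≤ 31.
With {H4} the worst case is 34.
With {H3} the worst case is 43.
No size-1 selection achieves below 31.

31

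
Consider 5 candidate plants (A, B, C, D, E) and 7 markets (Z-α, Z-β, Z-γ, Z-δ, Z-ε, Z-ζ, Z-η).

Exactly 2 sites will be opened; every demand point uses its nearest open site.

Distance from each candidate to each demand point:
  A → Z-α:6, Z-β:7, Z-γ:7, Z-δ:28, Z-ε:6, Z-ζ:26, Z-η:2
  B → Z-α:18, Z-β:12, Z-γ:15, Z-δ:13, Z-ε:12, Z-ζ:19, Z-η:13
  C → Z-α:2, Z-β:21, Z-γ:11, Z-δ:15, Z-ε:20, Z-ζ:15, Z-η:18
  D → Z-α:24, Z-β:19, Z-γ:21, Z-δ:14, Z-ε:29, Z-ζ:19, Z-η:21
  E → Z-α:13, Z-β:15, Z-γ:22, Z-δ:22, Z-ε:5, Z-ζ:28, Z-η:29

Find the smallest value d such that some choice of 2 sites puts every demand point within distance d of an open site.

Open {A, C}.
  Farthest demand point is Z-δ at distance 15 (to C); all others are ≤ 15.
With {B, C} the worst case is 15.
With {C, E} the worst case is 18.
No size-2 selection achieves below 15.

15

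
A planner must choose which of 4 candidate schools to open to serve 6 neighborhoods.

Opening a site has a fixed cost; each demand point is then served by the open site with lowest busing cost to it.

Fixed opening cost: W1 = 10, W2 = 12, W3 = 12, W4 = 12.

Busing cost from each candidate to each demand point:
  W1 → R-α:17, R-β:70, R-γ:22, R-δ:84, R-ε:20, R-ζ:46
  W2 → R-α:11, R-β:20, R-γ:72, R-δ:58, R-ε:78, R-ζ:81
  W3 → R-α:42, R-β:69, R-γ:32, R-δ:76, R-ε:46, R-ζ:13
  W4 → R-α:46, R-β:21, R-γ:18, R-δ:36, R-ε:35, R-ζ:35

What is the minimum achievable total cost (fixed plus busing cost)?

Open {W1, W3, W4}: assign each demand point to its cheapest open site.
  R-α→W1 17, R-β→W4 21, R-γ→W4 18, R-δ→W4 36, R-ε→W1 20, R-ζ→W3 13
  busing cost 125, fixed 34 → total 159.
Compare {W1, W2, W3, W4}: busing cost 118 + fixed 46 = 164.
Compare {W1, W4}: busing cost 147 + fixed 22 = 169.
Compare {W2, W3, W4}: busing cost 133 + fixed 36 = 169.
All other subsets cost ≥ 164. Minimum total cost: 159.

159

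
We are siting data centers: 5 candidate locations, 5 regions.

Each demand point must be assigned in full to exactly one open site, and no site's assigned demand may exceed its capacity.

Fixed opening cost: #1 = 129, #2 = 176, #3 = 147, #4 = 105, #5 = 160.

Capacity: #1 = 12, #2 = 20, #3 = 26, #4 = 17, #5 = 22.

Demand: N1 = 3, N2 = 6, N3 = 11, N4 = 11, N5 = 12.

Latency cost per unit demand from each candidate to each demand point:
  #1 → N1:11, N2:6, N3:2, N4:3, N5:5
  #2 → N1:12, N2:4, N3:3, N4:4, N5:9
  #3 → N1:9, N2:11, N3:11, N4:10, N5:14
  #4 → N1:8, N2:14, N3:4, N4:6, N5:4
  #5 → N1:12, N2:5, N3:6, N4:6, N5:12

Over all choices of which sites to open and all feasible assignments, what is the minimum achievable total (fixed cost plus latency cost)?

572

Open {#1, #2, #4}; cheapest assignment that respects the capacities:
  #1 (cap 12, load 11): N3 — cost 11×2 = 22
  #2 (cap 20, load 17): N2, N4 — cost 6×4 + 11×4 = 68
  #4 (cap 17, load 15): N1, N5 — cost 3×8 + 12×4 = 72
  Shipping 162, fixed 410 → total 572.
  Any other capacity-feasible assignment to {#1, #2, #4} ships for at least 162.
Compare {#1, #4, #5}: its best feasible assignment gives total 584.
Compare {#2, #4, #5}: its best feasible assignment gives total 636.
Every other set of open sites that can feasibly serve all demand totals ≥ 584 even under its best assignment. Minimum: 572.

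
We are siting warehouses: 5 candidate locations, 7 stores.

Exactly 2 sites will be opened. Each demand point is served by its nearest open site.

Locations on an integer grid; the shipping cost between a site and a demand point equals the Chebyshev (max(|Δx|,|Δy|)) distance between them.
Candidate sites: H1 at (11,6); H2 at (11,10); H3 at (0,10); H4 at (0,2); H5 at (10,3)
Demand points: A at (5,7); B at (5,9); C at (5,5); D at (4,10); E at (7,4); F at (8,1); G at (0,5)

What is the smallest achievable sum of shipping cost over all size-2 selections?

29

Open {H3, H5}.
  A→H3 5, B→H3 5, C→H3 5, D→H3 4, E→H5 3, F→H5 2, G→H3 5  ⇒ total 29.
Compare {H4, H5}: total 31.
Compare {H1, H3}: total 33.
No size-2 selection does better; minimum is 29.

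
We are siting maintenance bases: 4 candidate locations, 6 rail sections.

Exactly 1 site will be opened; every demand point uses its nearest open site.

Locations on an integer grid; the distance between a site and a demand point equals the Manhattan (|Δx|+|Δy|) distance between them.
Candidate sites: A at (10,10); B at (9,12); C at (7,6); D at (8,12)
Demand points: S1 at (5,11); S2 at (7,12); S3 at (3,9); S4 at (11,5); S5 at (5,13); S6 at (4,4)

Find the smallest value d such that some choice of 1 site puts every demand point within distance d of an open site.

9

Open {C}.
  Farthest demand point is S5 at distance 9 (to C); all others are ≤ 9.
With {A} the worst case is 12.
With {D} the worst case is 12.
No size-1 selection achieves below 9.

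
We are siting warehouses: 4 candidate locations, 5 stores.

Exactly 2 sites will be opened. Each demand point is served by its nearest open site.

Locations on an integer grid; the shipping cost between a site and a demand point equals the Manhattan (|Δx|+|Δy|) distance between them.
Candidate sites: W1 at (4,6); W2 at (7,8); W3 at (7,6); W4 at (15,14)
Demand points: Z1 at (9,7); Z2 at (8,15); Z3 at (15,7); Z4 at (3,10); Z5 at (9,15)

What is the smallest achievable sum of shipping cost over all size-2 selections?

31

Open {W2, W4}.
  Z1→W2 3, Z2→W2 8, Z3→W4 7, Z4→W2 6, Z5→W4 7  ⇒ total 31.
Compare {W1, W4}: total 33.
Compare {W3, W4}: total 33.
No size-2 selection does better; minimum is 31.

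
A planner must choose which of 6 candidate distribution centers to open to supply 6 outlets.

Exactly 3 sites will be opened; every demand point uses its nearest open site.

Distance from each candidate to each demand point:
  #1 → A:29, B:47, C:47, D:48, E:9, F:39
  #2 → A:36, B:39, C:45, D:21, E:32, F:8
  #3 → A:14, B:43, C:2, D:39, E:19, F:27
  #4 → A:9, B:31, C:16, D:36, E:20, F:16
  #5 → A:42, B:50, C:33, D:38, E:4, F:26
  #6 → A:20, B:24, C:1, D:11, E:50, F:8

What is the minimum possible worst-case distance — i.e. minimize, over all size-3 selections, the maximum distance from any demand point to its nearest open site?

24

Open {#1, #2, #6}.
  Farthest demand point is B at distance 24 (to #6); all others are ≤ 24.
With {#1, #3, #6} the worst case is 24.
With {#1, #4, #6} the worst case is 24.
No size-3 selection achieves below 24.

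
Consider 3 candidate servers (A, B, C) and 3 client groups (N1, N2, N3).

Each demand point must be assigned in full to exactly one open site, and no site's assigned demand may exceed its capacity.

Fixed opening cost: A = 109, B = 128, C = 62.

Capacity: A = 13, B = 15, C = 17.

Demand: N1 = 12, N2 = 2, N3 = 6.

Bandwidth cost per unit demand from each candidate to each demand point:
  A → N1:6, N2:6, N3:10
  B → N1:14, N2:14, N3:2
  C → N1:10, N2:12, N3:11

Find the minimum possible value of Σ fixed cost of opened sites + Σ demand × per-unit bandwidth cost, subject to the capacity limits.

333

Open {A, C}; cheapest assignment that respects the capacities:
  A (cap 13, load 12): N1 — cost 12×6 = 72
  C (cap 17, load 8): N2, N3 — cost 2×12 + 6×11 = 90
  Shipping 162, fixed 171 → total 333.
  Any other capacity-feasible assignment to {A, C} ships for at least 162.
Compare {B, C}: its best feasible assignment gives total 346.
Compare {A, B}: its best feasible assignment gives total 349.
Every other set of open sites that can feasibly serve all demand totals ≥ 346 even under its best assignment. Minimum: 333.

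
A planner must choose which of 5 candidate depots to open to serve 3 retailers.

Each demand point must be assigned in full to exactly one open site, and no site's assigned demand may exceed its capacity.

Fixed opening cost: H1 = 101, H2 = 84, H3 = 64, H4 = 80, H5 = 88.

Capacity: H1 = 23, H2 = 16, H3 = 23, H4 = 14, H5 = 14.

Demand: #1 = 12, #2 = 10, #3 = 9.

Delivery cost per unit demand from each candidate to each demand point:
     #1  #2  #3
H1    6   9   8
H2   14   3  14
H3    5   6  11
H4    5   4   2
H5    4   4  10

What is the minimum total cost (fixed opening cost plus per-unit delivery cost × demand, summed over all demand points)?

Open {H3, H4}; cheapest assignment that respects the capacities:
  H3 (cap 23, load 22): #1, #2 — cost 12×5 + 10×6 = 120
  H4 (cap 14, load 9): #3 — cost 9×2 = 18
  Shipping 138, fixed 144 → total 282.
  Any other capacity-feasible assignment to {H3, H4} ships for at least 138.
Compare {H2, H3, H4}: its best feasible assignment gives total 336.
Compare {H2, H3}: its best feasible assignment gives total 337.
Every other set of open sites that can feasibly serve all demand totals ≥ 336 even under its best assignment. Minimum: 282.

282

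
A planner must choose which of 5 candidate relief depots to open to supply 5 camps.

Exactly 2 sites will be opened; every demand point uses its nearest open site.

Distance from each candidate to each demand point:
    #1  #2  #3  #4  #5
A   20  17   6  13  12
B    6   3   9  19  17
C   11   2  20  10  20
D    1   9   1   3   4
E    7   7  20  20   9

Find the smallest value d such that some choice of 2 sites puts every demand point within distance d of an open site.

4

Open {B, D}.
  Farthest demand point is #5 at distance 4 (to D); all others are ≤ 4.
With {C, D} the worst case is 4.
With {D, E} the worst case is 7.
No size-2 selection achieves below 4.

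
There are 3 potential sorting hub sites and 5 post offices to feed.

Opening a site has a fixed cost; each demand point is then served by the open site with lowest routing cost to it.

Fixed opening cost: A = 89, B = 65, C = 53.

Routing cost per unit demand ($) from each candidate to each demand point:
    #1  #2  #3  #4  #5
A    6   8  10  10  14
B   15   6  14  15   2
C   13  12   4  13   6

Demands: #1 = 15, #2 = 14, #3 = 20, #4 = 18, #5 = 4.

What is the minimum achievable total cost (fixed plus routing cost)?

628

Open {A, C}: assign each demand point to its cheapest open site.
  #1→A 15×6=90, #2→A 14×8=112, #3→C 20×4=80, #4→A 18×10=180, #5→C 4×6=24
  routing cost 486, fixed 142 → total 628.
Compare {A, B, C}: routing cost 442 + fixed 207 = 649.
Compare {A, B}: routing cost 562 + fixed 154 = 716.
Compare {B, C}: routing cost 601 + fixed 118 = 719.
All other subsets cost ≥ 649. Minimum total cost: 628.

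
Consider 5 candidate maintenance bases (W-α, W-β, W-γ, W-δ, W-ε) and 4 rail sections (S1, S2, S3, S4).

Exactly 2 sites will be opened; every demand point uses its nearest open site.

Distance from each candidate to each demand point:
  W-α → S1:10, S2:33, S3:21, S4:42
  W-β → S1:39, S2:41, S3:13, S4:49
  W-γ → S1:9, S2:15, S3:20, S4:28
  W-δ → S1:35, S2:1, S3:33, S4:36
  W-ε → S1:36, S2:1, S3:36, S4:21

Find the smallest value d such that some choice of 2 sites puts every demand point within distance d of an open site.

21

Open {W-α, W-ε}.
  Farthest demand point is S3 at distance 21 (to W-α); all others are ≤ 21.
With {W-γ, W-ε} the worst case is 21.
With {W-α, W-γ} the worst case is 28.
No size-2 selection achieves below 21.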